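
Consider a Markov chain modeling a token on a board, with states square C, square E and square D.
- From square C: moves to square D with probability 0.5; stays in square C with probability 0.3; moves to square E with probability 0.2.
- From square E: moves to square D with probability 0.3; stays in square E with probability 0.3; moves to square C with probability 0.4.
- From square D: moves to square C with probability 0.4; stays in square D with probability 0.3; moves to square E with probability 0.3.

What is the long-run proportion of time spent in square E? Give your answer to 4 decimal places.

Let the stationary distribution be π with π = πP and π_1 + π_2 + π_3 = 1.
π_1 = 0.3·π_1 + 0.4·π_2 + 0.4·π_3
π_2 = 0.2·π_1 + 0.3·π_2 + 0.3·π_3
Solving with the normalization constraint gives π = (0.3636, 0.2636, 0.3727).
So the stationary probability of square E is 0.2636.

0.2636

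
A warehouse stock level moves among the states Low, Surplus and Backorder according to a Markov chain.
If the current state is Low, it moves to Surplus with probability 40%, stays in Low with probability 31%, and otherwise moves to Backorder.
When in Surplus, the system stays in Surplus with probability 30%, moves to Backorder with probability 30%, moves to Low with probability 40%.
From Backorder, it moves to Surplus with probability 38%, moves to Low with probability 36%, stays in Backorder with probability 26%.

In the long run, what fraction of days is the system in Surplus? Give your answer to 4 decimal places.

Let the stationary distribution be π with π = πP and π_1 + π_2 + π_3 = 1.
π_1 = 0.31·π_1 + 0.4·π_2 + 0.36·π_3
π_2 = 0.4·π_1 + 0.3·π_2 + 0.38·π_3
Solving with the normalization constraint gives π = (0.3565, 0.3585, 0.2850).
So the stationary probability of Surplus is 0.3585.

0.3585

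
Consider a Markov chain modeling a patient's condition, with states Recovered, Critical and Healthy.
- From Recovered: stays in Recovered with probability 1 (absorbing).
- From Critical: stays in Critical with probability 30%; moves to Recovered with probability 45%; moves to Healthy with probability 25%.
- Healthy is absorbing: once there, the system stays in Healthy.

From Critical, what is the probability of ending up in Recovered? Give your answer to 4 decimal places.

Let h(s) be the probability of absorption at Recovered starting from transient state s. Then h(Recovered) = 1 and h(Healthy) = 0. By first-step analysis:
h(Critical) = 0.45·1 + 0.3·h(Critical) + 0.25·0
Solving: h(Critical) = 0.6429.
Starting from Critical, the probability is 0.6429.

0.6429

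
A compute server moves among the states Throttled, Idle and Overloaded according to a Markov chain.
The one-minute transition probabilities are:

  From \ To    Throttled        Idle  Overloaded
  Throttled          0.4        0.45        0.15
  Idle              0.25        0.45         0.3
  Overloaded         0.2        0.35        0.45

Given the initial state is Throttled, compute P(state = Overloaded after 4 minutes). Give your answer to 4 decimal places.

Propagate the distribution vector 4 minutes from Throttled.
After 0 minutes: (1.0000, 0.0000, 0.0000)
After 1 minute: (0.4000, 0.4500, 0.1500)
After 2 minutes: (0.3025, 0.4350, 0.2625)
After 3 minutes: (0.2823, 0.4238, 0.2940)
After 4 minutes: (0.2776, 0.4206, 0.3018)
P(in Overloaded after 4 minutes) = 0.3018

0.3018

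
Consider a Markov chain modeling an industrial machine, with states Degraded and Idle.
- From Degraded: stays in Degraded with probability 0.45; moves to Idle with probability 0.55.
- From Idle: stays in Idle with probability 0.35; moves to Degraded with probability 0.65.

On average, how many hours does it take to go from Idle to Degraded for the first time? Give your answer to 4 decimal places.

Let t(s) be the expected number of hours to first reach Degraded from state s, with t(Degraded) = 0. Conditioning on the first hour:
t(Idle) = 1 + 0.35·t(Idle)
Solving: t(Idle) = 1.5385.
Expected hours from Idle to Degraded: 1.5385.

1.5385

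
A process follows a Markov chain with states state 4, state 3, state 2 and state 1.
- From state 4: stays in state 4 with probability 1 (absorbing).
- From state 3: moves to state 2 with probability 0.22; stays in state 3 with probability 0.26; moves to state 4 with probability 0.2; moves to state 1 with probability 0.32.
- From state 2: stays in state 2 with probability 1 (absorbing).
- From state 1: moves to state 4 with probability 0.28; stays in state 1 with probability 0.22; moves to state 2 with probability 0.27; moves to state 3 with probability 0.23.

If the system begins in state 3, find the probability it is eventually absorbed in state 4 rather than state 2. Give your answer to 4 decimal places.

0.4877

Let h(s) be the probability of absorption at state 4 starting from transient state s. Then h(state 4) = 1 and h(state 2) = 0. By first-step analysis:
h(state 3) = 0.2·1 + 0.26·h(state 3) + 0.22·0 + 0.32·h(state 1)
h(state 1) = 0.28·1 + 0.23·h(state 3) + 0.27·0 + 0.22·h(state 1)
Solving: h(state 3) = 0.4877, h(state 1) = 0.5028.
Starting from state 3, the probability is 0.4877.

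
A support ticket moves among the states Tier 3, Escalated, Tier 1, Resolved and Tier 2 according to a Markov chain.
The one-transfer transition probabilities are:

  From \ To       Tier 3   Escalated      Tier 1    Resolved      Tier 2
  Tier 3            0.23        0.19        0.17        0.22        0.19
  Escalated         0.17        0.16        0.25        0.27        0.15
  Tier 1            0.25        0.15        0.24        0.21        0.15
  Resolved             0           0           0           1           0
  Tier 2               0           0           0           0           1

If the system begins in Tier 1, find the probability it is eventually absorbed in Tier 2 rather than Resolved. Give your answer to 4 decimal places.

0.4178

Let h(s) be the probability of absorption at Tier 2 starting from transient state s. Then h(Tier 2) = 1 and h(Resolved) = 0. By first-step analysis:
h(Tier 3) = 0.23·h(Tier 3) + 0.19·h(Escalated) + 0.17·h(Tier 1) + 0.22·0 + 0.19·1
h(Escalated) = 0.17·h(Tier 3) + 0.16·h(Escalated) + 0.25·h(Tier 1) + 0.27·0 + 0.15·1
h(Tier 1) = 0.25·h(Tier 3) + 0.15·h(Escalated) + 0.24·h(Tier 1) + 0.21·0 + 0.15·1
Solving: h(Tier 3) = 0.4355, h(Escalated) = 0.3911, h(Tier 1) = 0.4178.
Starting from Tier 1, the probability is 0.4178.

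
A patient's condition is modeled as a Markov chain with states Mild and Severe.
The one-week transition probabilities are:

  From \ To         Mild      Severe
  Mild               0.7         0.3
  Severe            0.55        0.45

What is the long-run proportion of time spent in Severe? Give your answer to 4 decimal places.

Let the stationary distribution be π with π = πP and π_1 + π_2 = 1.
π_1 = 0.7·π_1 + 0.55·π_2
Solving with the normalization constraint gives π = (0.6471, 0.3529).
So the stationary probability of Severe is 0.3529.

0.3529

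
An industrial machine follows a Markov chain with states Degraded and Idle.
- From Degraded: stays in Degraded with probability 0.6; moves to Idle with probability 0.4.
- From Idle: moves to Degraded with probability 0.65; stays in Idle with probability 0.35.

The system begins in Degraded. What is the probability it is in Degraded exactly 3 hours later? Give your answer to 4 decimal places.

0.6190

Propagate the distribution vector 3 hours from Degraded.
After 0 hours: (1.0000, 0.0000)
After 1 hour: (0.6000, 0.4000)
After 2 hours: (0.6200, 0.3800)
After 3 hours: (0.6190, 0.3810)
P(in Degraded after 3 hours) = 0.6190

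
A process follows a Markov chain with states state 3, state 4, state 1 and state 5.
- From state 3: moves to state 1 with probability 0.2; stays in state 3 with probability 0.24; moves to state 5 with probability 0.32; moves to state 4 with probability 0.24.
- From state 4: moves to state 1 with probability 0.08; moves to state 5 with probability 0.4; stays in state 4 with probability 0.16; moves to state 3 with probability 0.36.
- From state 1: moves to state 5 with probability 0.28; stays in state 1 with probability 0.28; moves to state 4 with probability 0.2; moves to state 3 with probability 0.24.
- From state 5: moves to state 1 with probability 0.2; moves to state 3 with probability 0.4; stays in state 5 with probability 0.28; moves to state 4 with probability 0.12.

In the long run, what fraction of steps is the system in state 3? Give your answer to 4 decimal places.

Let the stationary distribution be π with π = πP and π_1 + π_2 + π_3 + π_4 = 1.
π_1 = 0.24·π_1 + 0.36·π_2 + 0.24·π_3 + 0.4·π_4
π_2 = 0.24·π_1 + 0.16·π_2 + 0.2·π_3 + 0.12·π_4
π_3 = 0.2·π_1 + 0.08·π_2 + 0.28·π_3 + 0.2·π_4
Solving with the normalization constraint gives π = (0.3119, 0.1801, 0.1939, 0.3141).
So the stationary probability of state 3 is 0.3119.

0.3119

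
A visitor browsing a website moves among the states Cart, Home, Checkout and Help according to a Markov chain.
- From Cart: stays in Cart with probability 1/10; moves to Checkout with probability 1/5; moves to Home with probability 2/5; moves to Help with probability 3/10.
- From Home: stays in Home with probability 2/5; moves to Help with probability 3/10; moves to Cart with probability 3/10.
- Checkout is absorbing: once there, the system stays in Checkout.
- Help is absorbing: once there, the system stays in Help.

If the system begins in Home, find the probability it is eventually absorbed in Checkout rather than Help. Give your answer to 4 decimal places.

Let h(s) be the probability of absorption at Checkout starting from transient state s. Then h(Checkout) = 1 and h(Help) = 0. By first-step analysis:
h(Cart) = 0.1·h(Cart) + 0.4·h(Home) + 0.2·1 + 0.3·0
h(Home) = 0.3·h(Cart) + 0.4·h(Home) + 0.3·0
Solving: h(Cart) = 0.2857, h(Home) = 0.1429.
Starting from Home, the probability is 0.1429.

0.1429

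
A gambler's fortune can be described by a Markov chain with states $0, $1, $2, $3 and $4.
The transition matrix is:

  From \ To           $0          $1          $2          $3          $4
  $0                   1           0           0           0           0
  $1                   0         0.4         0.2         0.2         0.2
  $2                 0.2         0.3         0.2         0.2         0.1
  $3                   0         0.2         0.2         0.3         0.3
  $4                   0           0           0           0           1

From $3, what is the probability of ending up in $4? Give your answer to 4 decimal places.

Let h(s) be the probability of absorption at $4 starting from transient state s. Then h($4) = 1 and h($0) = 0. By first-step analysis:
h($1) = 0.4·h($1) + 0.2·h($2) + 0.2·h($3) + 0.2·1
h($2) = 0.2·0 + 0.3·h($1) + 0.2·h($2) + 0.2·h($3) + 0.1·1
h($3) = 0.2·h($1) + 0.2·h($2) + 0.3·h($3) + 0.3·1
Solving: h($1) = 0.8349, h($2) = 0.6514, h($3) = 0.8532.
Starting from $3, the probability is 0.8532.

0.8532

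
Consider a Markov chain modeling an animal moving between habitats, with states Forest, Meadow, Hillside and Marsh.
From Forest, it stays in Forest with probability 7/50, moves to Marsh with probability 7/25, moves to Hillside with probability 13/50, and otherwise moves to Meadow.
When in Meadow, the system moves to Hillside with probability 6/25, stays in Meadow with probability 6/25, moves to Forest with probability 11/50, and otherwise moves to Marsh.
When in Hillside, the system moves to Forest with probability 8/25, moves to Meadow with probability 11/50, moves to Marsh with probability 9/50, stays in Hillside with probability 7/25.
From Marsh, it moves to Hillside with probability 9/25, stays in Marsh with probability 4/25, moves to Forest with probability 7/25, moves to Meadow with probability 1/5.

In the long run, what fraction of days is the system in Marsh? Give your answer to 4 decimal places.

Let the stationary distribution be π with π = πP and π_1 + π_2 + π_3 + π_4 = 1.
π_1 = 0.14·π_1 + 0.22·π_2 + 0.32·π_3 + 0.28·π_4
π_2 = 0.32·π_1 + 0.24·π_2 + 0.22·π_3 + 0.2·π_4
π_3 = 0.26·π_1 + 0.24·π_2 + 0.28·π_3 + 0.36·π_4
Solving with the normalization constraint gives π = (0.2427, 0.2446, 0.2837, 0.2290).
So the stationary probability of Marsh is 0.2290.

0.2290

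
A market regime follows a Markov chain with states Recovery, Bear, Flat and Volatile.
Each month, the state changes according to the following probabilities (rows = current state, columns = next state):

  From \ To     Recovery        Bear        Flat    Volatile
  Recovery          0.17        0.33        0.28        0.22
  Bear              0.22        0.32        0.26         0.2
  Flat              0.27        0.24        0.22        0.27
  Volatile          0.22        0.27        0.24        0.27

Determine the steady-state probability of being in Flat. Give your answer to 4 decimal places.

Let the stationary distribution be π with π = πP and π_1 + π_2 + π_3 + π_4 = 1.
π_1 = 0.17·π_1 + 0.22·π_2 + 0.27·π_3 + 0.22·π_4
π_2 = 0.33·π_1 + 0.32·π_2 + 0.24·π_3 + 0.27·π_4
π_3 = 0.28·π_1 + 0.26·π_2 + 0.22·π_3 + 0.24·π_4
Solving with the normalization constraint gives π = (0.2214, 0.2903, 0.2497, 0.2386).
So the stationary probability of Flat is 0.2497.

0.2497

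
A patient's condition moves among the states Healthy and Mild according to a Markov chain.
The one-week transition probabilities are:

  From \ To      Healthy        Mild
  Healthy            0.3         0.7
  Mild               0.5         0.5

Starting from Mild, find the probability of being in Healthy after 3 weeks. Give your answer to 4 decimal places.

Propagate the distribution vector 3 weeks from Mild.
After 0 weeks: (0.0000, 1.0000)
After 1 week: (0.5000, 0.5000)
After 2 weeks: (0.4000, 0.6000)
After 3 weeks: (0.4200, 0.5800)
P(in Healthy after 3 weeks) = 0.4200

0.4200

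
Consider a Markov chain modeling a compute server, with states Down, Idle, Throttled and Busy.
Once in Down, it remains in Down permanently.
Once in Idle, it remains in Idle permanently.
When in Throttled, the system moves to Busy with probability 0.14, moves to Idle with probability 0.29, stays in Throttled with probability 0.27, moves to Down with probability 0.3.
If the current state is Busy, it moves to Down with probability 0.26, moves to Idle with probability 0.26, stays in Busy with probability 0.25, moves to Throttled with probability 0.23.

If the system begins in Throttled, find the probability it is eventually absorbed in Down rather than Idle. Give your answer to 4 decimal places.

0.5073

Let h(s) be the probability of absorption at Down starting from transient state s. Then h(Down) = 1 and h(Idle) = 0. By first-step analysis:
h(Throttled) = 0.3·1 + 0.29·0 + 0.27·h(Throttled) + 0.14·h(Busy)
h(Busy) = 0.26·1 + 0.26·0 + 0.23·h(Throttled) + 0.25·h(Busy)
Solving: h(Throttled) = 0.5073, h(Busy) = 0.5022.
Starting from Throttled, the probability is 0.5073.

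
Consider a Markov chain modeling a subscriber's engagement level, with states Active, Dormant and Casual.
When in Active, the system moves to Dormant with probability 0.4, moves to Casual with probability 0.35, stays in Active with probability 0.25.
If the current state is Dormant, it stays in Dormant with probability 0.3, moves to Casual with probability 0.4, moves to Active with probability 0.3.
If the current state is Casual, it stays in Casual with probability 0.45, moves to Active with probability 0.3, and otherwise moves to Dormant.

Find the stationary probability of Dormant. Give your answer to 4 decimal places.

0.3083

Let the stationary distribution be π with π = πP and π_1 + π_2 + π_3 = 1.
π_1 = 0.25·π_1 + 0.3·π_2 + 0.3·π_3
π_2 = 0.4·π_1 + 0.3·π_2 + 0.25·π_3
Solving with the normalization constraint gives π = (0.2857, 0.3083, 0.4060).
So the stationary probability of Dormant is 0.3083.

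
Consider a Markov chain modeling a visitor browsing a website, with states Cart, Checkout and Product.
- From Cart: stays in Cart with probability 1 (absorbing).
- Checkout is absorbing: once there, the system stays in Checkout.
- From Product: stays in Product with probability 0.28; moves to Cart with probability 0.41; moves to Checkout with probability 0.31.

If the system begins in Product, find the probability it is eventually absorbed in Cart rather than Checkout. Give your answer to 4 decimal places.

0.5694

Let h(s) be the probability of absorption at Cart starting from transient state s. Then h(Cart) = 1 and h(Checkout) = 0. By first-step analysis:
h(Product) = 0.41·1 + 0.31·0 + 0.28·h(Product)
Solving: h(Product) = 0.5694.
Starting from Product, the probability is 0.5694.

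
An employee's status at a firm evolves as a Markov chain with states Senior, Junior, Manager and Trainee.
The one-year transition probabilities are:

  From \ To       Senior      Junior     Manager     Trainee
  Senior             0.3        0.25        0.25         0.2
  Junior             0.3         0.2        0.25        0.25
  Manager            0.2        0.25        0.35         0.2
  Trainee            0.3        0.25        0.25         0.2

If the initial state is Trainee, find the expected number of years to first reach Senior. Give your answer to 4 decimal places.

3.6735

Let t(s) be the expected number of years to first reach Senior from state s, with t(Senior) = 0. Conditioning on the first year:
t(Junior) = 1 + 0.2·t(Junior) + 0.25·t(Manager) + 0.25·t(Trainee)
t(Manager) = 1 + 0.25·t(Junior) + 0.35·t(Manager) + 0.2·t(Trainee)
t(Trainee) = 1 + 0.25·t(Junior) + 0.25·t(Manager) + 0.2·t(Trainee)
Solving: t(Junior) = 3.6735, t(Manager) = 4.0816, t(Trainee) = 3.6735.
Expected years from Trainee to Senior: 3.6735.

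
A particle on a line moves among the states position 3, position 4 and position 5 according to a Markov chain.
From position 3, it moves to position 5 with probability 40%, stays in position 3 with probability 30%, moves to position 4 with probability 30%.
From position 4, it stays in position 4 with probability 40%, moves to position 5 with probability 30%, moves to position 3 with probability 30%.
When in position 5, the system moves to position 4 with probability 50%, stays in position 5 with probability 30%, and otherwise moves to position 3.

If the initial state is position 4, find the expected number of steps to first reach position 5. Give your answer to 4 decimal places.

3.0303

Let t(s) be the expected number of steps to first reach position 5 from state s, with t(position 5) = 0. Conditioning on the first step:
t(position 3) = 1 + 0.3·t(position 3) + 0.3·t(position 4)
t(position 4) = 1 + 0.3·t(position 3) + 0.4·t(position 4)
Solving: t(position 3) = 2.7273, t(position 4) = 3.0303.
Expected steps from position 4 to position 5: 3.0303.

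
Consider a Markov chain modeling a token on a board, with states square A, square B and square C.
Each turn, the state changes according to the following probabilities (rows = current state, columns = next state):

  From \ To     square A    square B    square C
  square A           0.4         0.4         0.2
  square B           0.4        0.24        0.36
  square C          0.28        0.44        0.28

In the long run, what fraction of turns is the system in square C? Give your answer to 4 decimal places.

Let the stationary distribution be π with π = πP and π_1 + π_2 + π_3 = 1.
π_1 = 0.4·π_1 + 0.4·π_2 + 0.28·π_3
π_2 = 0.4·π_1 + 0.24·π_2 + 0.44·π_3
Solving with the normalization constraint gives π = (0.3665, 0.3544, 0.2790).
So the stationary probability of square C is 0.2790.

0.2790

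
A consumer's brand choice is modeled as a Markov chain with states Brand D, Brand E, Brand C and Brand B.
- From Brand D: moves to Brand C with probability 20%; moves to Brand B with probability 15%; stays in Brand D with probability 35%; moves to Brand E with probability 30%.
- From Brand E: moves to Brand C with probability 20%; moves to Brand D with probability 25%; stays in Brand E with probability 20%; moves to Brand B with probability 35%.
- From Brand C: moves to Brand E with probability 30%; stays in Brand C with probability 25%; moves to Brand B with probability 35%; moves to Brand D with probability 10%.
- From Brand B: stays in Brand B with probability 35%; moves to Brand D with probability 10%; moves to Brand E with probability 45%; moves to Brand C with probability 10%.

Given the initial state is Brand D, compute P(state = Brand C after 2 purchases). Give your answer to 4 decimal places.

Propagate the distribution vector 2 purchases from Brand D.
After 0 purchases: (1.0000, 0.0000, 0.0000, 0.0000)
After 1 purchase: (0.3500, 0.3000, 0.2000, 0.1500)
After 2 purchases: (0.2325, 0.2925, 0.1950, 0.2800)
P(in Brand C after 2 purchases) = 0.1950

0.1950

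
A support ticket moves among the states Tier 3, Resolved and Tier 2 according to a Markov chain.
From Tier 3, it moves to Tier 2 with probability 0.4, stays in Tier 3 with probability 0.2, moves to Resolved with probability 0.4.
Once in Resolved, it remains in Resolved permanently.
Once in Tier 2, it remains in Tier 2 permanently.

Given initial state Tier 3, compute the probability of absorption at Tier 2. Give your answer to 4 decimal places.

0.5000

Let h(s) be the probability of absorption at Tier 2 starting from transient state s. Then h(Tier 2) = 1 and h(Resolved) = 0. By first-step analysis:
h(Tier 3) = 0.2·h(Tier 3) + 0.4·0 + 0.4·1
Solving: h(Tier 3) = 0.5000.
Starting from Tier 3, the probability is 0.5000.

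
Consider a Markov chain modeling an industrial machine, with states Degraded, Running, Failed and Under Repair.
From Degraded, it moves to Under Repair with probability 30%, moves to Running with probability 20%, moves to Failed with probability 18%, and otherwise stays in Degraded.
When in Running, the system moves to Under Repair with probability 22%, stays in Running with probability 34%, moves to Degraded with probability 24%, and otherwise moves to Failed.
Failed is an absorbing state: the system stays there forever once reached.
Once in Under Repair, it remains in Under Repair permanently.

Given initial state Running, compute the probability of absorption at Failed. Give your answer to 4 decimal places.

0.4471

Let h(s) be the probability of absorption at Failed starting from transient state s. Then h(Failed) = 1 and h(Under Repair) = 0. By first-step analysis:
h(Degraded) = 0.32·h(Degraded) + 0.2·h(Running) + 0.18·1 + 0.3·0
h(Running) = 0.24·h(Degraded) + 0.34·h(Running) + 0.2·1 + 0.22·0
Solving: h(Degraded) = 0.3962, h(Running) = 0.4471.
Starting from Running, the probability is 0.4471.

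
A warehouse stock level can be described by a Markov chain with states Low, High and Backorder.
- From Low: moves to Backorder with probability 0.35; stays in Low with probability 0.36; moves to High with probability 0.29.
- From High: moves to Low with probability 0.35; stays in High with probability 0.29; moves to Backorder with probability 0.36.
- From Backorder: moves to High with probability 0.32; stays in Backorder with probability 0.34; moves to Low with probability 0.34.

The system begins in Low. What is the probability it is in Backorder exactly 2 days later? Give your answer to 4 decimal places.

Sum over the intermediate state after 1 day:
P = P(Low→Low)·P(Low→Backorder) + P(Low→High)·P(High→Backorder) + P(Low→Backorder)·P(Backorder→Backorder)
  = 0.36×0.35 + 0.29×0.36 + 0.35×0.34
  = 0.1260 + 0.1044 + 0.1190 = 0.3494

0.3494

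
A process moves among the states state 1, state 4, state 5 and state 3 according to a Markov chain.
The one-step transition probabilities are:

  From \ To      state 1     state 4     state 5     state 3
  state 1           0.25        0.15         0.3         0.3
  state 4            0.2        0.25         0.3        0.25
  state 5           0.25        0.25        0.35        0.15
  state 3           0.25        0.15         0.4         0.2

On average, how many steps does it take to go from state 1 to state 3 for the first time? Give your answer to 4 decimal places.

4.1230

Let t(s) be the expected number of steps to first reach state 3 from state s, with t(state 3) = 0. Conditioning on the first step:
t(state 1) = 1 + 0.25·t(state 1) + 0.15·t(state 4) + 0.3·t(state 5)
t(state 4) = 1 + 0.2·t(state 1) + 0.25·t(state 4) + 0.3·t(state 5)
t(state 5) = 1 + 0.25·t(state 1) + 0.25·t(state 4) + 0.35·t(state 5)
Solving: t(state 1) = 4.1230, t(state 4) = 4.3520, t(state 5) = 4.7981.
Expected steps from state 1 to state 3: 4.1230.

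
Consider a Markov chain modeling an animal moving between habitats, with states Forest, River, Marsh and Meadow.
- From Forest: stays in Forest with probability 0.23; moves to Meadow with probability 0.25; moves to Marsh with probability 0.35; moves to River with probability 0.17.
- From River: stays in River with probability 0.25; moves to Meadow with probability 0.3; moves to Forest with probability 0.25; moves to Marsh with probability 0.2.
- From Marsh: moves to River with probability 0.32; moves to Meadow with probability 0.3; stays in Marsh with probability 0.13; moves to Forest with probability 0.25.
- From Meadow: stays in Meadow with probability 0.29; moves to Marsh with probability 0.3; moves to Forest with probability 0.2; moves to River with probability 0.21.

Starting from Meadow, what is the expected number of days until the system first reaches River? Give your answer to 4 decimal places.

4.3395

Let t(s) be the expected number of days to first reach River from state s, with t(River) = 0. Conditioning on the first day:
t(Forest) = 1 + 0.23·t(Forest) + 0.35·t(Marsh) + 0.25·t(Meadow)
t(Marsh) = 1 + 0.25·t(Forest) + 0.13·t(Marsh) + 0.3·t(Meadow)
t(Meadow) = 1 + 0.2·t(Forest) + 0.3·t(Marsh) + 0.29·t(Meadow)
Solving: t(Forest) = 4.4977, t(Marsh) = 3.9382, t(Meadow) = 4.3395.
Expected days from Meadow to River: 4.3395.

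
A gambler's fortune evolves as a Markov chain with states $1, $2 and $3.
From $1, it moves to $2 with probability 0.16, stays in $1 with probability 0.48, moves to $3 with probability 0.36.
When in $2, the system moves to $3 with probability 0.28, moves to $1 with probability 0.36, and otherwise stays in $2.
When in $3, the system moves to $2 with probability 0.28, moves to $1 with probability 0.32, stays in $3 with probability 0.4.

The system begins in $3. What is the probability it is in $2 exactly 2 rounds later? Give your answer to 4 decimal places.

0.2640

Sum over the intermediate state after 1 round:
P = P($3→$1)·P($1→$2) + P($3→$2)·P($2→$2) + P($3→$3)·P($3→$2)
  = 0.32×0.16 + 0.28×0.36 + 0.4×0.28
  = 0.0512 + 0.1008 + 0.1120 = 0.2640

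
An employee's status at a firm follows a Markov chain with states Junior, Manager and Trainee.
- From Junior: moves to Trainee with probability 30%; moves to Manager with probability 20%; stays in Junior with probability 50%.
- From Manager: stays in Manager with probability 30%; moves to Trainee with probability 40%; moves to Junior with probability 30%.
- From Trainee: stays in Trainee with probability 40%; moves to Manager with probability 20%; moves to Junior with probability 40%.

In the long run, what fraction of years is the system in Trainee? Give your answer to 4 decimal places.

0.3580

Let the stationary distribution be π with π = πP and π_1 + π_2 + π_3 = 1.
π_1 = 0.5·π_1 + 0.3·π_2 + 0.4·π_3
π_2 = 0.2·π_1 + 0.3·π_2 + 0.2·π_3
Solving with the normalization constraint gives π = (0.4198, 0.2222, 0.3580).
So the stationary probability of Trainee is 0.3580.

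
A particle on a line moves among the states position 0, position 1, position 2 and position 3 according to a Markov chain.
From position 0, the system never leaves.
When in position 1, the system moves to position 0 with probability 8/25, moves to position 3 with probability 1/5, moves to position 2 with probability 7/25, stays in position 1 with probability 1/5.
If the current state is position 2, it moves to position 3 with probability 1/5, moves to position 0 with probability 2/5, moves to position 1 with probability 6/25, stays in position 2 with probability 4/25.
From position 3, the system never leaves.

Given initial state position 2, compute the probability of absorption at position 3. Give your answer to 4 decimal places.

0.3439

Let h(s) be the probability of absorption at position 3 starting from transient state s. Then h(position 3) = 1 and h(position 0) = 0. By first-step analysis:
h(position 1) = 0.32·0 + 0.2·h(position 1) + 0.28·h(position 2) + 0.2·1
h(position 2) = 0.4·0 + 0.24·h(position 1) + 0.16·h(position 2) + 0.2·1
Solving: h(position 1) = 0.3704, h(position 2) = 0.3439.
Starting from position 2, the probability is 0.3439.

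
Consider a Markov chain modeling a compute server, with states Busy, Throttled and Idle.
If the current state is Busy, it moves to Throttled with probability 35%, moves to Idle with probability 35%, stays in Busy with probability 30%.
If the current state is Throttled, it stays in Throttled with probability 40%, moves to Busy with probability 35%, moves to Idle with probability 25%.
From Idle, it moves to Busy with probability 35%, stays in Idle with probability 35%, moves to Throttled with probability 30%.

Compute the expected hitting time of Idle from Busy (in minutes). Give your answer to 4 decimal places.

Let t(s) be the expected number of minutes to first reach Idle from state s, with t(Idle) = 0. Conditioning on the first minute:
t(Busy) = 1 + 0.3·t(Busy) + 0.35·t(Throttled)
t(Throttled) = 1 + 0.35·t(Busy) + 0.4·t(Throttled)
Solving: t(Busy) = 3.1933, t(Throttled) = 3.5294.
Expected minutes from Busy to Idle: 3.1933.

3.1933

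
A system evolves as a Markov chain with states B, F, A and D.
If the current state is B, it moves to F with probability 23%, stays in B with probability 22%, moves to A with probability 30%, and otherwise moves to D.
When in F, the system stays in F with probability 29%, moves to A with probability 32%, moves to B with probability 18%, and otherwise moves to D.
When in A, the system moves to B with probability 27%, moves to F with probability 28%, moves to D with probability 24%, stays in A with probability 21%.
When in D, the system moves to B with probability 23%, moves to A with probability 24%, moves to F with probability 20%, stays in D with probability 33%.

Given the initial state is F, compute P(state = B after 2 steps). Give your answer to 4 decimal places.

0.2265

Propagate the distribution vector 2 steps from F.
After 0 steps: (0.0000, 1.0000, 0.0000, 0.0000)
After 1 step: (0.1800, 0.2900, 0.3200, 0.2100)
After 2 steps: (0.2265, 0.2571, 0.2644, 0.2520)
P(in B after 2 steps) = 0.2265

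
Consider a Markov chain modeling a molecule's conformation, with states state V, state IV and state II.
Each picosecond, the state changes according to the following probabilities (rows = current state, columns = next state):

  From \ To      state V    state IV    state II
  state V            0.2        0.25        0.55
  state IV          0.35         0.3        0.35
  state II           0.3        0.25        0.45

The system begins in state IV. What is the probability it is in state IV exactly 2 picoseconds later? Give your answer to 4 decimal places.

Sum over the intermediate state after 1 picosecond:
P = P(state IV→state V)·P(state V→state IV) + P(state IV→state IV)·P(state IV→state IV) + P(state IV→state II)·P(state II→state IV)
  = 0.35×0.25 + 0.3×0.3 + 0.35×0.25
  = 0.0875 + 0.0900 + 0.0875 = 0.2650

0.2650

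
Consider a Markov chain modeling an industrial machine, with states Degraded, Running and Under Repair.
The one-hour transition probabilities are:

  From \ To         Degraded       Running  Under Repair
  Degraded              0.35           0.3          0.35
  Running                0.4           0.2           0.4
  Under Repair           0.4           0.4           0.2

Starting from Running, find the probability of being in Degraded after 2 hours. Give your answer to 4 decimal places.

Sum over the intermediate state after 1 hour:
P = P(Running→Degraded)·P(Degraded→Degraded) + P(Running→Running)·P(Running→Degraded) + P(Running→Under Repair)·P(Under Repair→Degraded)
  = 0.4×0.35 + 0.2×0.4 + 0.4×0.4
  = 0.1400 + 0.0800 + 0.1600 = 0.3800

0.3800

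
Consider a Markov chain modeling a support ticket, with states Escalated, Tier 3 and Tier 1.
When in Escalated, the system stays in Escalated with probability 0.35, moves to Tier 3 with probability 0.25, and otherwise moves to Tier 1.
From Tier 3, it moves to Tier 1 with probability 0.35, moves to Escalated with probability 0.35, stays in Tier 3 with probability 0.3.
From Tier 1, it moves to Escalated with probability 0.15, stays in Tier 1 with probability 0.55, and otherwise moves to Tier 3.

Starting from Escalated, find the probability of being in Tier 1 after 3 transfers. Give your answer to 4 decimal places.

Propagate the distribution vector 3 transfers from Escalated.
After 0 transfers: (1.0000, 0.0000, 0.0000)
After 1 transfer: (0.3500, 0.2500, 0.4000)
After 2 transfers: (0.2700, 0.2825, 0.4475)
After 3 transfers: (0.2605, 0.2865, 0.4530)
P(in Tier 1 after 3 transfers) = 0.4530

0.4530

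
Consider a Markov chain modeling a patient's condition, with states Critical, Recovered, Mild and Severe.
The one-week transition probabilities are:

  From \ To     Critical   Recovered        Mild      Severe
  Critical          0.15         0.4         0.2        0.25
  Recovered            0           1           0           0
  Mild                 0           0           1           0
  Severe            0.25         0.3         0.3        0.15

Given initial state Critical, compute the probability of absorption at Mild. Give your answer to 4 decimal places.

Let h(s) be the probability of absorption at Mild starting from transient state s. Then h(Mild) = 1 and h(Recovered) = 0. By first-step analysis:
h(Critical) = 0.15·h(Critical) + 0.4·0 + 0.2·1 + 0.25·h(Severe)
h(Severe) = 0.25·h(Critical) + 0.3·0 + 0.3·1 + 0.15·h(Severe)
Solving: h(Critical) = 0.3712, h(Severe) = 0.4621.
Starting from Critical, the probability is 0.3712.

0.3712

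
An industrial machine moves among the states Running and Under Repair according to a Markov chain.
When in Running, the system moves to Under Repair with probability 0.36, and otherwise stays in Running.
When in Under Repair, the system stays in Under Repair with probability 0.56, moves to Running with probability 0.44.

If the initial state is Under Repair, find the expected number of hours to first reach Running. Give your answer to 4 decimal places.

2.2727

Let t(s) be the expected number of hours to first reach Running from state s, with t(Running) = 0. Conditioning on the first hour:
t(Under Repair) = 1 + 0.56·t(Under Repair)
Solving: t(Under Repair) = 2.2727.
Expected hours from Under Repair to Running: 2.2727.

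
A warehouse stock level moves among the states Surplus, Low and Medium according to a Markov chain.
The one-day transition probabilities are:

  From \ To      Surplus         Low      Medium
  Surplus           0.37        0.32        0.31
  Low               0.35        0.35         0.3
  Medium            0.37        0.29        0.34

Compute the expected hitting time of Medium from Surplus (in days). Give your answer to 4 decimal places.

3.2605

Let t(s) be the expected number of days to first reach Medium from state s, with t(Medium) = 0. Conditioning on the first day:
t(Surplus) = 1 + 0.37·t(Surplus) + 0.32·t(Low)
t(Low) = 1 + 0.35·t(Surplus) + 0.35·t(Low)
Solving: t(Surplus) = 3.2605, t(Low) = 3.2941.
Expected days from Surplus to Medium: 3.2605.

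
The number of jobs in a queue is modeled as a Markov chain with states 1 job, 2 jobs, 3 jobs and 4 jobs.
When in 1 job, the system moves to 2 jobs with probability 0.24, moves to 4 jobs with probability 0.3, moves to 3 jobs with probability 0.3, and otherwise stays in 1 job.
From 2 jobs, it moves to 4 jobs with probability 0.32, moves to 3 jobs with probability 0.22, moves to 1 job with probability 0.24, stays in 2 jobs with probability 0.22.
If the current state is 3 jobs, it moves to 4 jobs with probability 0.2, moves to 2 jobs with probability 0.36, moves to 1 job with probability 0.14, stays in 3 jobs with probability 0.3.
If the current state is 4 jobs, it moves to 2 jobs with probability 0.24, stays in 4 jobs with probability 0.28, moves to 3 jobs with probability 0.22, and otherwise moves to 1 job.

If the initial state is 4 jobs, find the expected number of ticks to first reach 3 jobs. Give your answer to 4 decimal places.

4.1917

Let t(s) be the expected number of ticks to first reach 3 jobs from state s, with t(3 jobs) = 0. Conditioning on the first tick:
t(1 job) = 1 + 0.16·t(1 job) + 0.24·t(2 jobs) + 0.3·t(4 jobs)
t(2 jobs) = 1 + 0.24·t(1 job) + 0.22·t(2 jobs) + 0.32·t(4 jobs)
t(4 jobs) = 1 + 0.26·t(1 job) + 0.24·t(2 jobs) + 0.28·t(4 jobs)
Solving: t(1 job) = 3.8868, t(2 jobs) = 4.1977, t(4 jobs) = 4.1917.
Expected ticks from 4 jobs to 3 jobs: 4.1917.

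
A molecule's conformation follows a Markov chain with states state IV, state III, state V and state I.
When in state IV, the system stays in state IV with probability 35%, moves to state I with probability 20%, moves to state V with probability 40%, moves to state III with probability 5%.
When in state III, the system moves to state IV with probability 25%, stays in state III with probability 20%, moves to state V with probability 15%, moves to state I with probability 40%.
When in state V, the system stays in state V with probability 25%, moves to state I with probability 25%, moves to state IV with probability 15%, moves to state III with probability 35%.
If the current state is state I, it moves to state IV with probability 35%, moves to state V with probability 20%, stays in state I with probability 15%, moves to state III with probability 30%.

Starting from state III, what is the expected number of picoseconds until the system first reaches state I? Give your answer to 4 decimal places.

Let t(s) be the expected number of picoseconds to first reach state I from state s, with t(state I) = 0. Conditioning on the first picosecond:
t(state IV) = 1 + 0.35·t(state IV) + 0.05·t(state III) + 0.4·t(state V)
t(state III) = 1 + 0.25·t(state IV) + 0.2·t(state III) + 0.15·t(state V)
t(state V) = 1 + 0.15·t(state IV) + 0.35·t(state III) + 0.25·t(state V)
Solving: t(state IV) = 4.0114, t(state III) = 3.1825, t(state V) = 3.6208.
Expected picoseconds from state III to state I: 3.1825.

3.1825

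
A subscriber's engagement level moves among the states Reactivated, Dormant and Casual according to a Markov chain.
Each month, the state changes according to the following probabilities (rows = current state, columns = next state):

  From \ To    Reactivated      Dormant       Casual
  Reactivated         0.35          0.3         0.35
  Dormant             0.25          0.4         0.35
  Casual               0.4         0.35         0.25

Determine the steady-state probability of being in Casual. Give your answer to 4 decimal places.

Let the stationary distribution be π with π = πP and π_1 + π_2 + π_3 = 1.
π_1 = 0.35·π_1 + 0.25·π_2 + 0.4·π_3
π_2 = 0.3·π_1 + 0.4·π_2 + 0.35·π_3
Solving with the normalization constraint gives π = (0.3308, 0.3510, 0.3182).
So the stationary probability of Casual is 0.3182.

0.3182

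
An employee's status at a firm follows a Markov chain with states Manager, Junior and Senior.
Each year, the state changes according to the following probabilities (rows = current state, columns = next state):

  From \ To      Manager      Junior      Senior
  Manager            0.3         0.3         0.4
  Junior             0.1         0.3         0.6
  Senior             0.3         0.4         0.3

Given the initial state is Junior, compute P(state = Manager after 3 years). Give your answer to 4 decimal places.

Propagate the distribution vector 3 years from Junior.
After 0 years: (0.0000, 1.0000, 0.0000)
After 1 year: (0.1000, 0.3000, 0.6000)
After 2 years: (0.2400, 0.3600, 0.4000)
After 3 years: (0.2280, 0.3400, 0.4320)
P(in Manager after 3 years) = 0.2280

0.2280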